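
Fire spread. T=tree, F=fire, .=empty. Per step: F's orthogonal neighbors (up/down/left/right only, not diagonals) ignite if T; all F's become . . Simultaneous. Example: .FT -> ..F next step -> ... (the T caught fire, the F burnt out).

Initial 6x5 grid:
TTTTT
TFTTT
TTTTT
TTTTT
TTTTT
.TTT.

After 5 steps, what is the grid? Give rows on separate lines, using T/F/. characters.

Step 1: 4 trees catch fire, 1 burn out
  TFTTT
  F.FTT
  TFTTT
  TTTTT
  TTTTT
  .TTT.
Step 2: 6 trees catch fire, 4 burn out
  F.FTT
  ...FT
  F.FTT
  TFTTT
  TTTTT
  .TTT.
Step 3: 6 trees catch fire, 6 burn out
  ...FT
  ....F
  ...FT
  F.FTT
  TFTTT
  .TTT.
Step 4: 6 trees catch fire, 6 burn out
  ....F
  .....
  ....F
  ...FT
  F.FTT
  .FTT.
Step 5: 3 trees catch fire, 6 burn out
  .....
  .....
  .....
  ....F
  ...FT
  ..FT.

.....
.....
.....
....F
...FT
..FT.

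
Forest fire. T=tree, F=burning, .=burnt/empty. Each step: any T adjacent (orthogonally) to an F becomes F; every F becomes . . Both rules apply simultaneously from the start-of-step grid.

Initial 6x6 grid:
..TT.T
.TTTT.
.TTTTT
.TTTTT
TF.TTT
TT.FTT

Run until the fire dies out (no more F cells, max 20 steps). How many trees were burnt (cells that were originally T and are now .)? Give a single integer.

Answer: 24

Derivation:
Step 1: +5 fires, +2 burnt (F count now 5)
Step 2: +6 fires, +5 burnt (F count now 6)
Step 3: +5 fires, +6 burnt (F count now 5)
Step 4: +4 fires, +5 burnt (F count now 4)
Step 5: +4 fires, +4 burnt (F count now 4)
Step 6: +0 fires, +4 burnt (F count now 0)
Fire out after step 6
Initially T: 25, now '.': 35
Total burnt (originally-T cells now '.'): 24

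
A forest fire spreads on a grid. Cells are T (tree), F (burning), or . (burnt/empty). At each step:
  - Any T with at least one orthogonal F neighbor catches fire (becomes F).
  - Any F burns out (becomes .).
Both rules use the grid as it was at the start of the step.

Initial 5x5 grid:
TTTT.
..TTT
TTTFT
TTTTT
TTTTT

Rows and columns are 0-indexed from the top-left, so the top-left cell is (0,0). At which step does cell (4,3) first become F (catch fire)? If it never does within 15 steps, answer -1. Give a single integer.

Step 1: cell (4,3)='T' (+4 fires, +1 burnt)
Step 2: cell (4,3)='F' (+7 fires, +4 burnt)
  -> target ignites at step 2
Step 3: cell (4,3)='.' (+5 fires, +7 burnt)
Step 4: cell (4,3)='.' (+3 fires, +5 burnt)
Step 5: cell (4,3)='.' (+2 fires, +3 burnt)
Step 6: cell (4,3)='.' (+0 fires, +2 burnt)
  fire out at step 6

2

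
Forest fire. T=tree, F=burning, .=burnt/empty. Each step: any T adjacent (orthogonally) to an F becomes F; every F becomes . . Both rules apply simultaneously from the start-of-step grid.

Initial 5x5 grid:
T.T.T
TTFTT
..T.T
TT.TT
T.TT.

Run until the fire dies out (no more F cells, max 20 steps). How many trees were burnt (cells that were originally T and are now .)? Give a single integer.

Answer: 13

Derivation:
Step 1: +4 fires, +1 burnt (F count now 4)
Step 2: +2 fires, +4 burnt (F count now 2)
Step 3: +3 fires, +2 burnt (F count now 3)
Step 4: +1 fires, +3 burnt (F count now 1)
Step 5: +1 fires, +1 burnt (F count now 1)
Step 6: +1 fires, +1 burnt (F count now 1)
Step 7: +1 fires, +1 burnt (F count now 1)
Step 8: +0 fires, +1 burnt (F count now 0)
Fire out after step 8
Initially T: 16, now '.': 22
Total burnt (originally-T cells now '.'): 13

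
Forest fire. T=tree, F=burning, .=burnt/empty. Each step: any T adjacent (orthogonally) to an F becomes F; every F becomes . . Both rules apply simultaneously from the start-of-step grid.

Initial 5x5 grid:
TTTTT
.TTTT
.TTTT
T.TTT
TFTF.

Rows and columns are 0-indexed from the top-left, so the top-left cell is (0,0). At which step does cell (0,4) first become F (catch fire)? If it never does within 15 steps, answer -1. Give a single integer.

Step 1: cell (0,4)='T' (+3 fires, +2 burnt)
Step 2: cell (0,4)='T' (+4 fires, +3 burnt)
Step 3: cell (0,4)='T' (+3 fires, +4 burnt)
Step 4: cell (0,4)='T' (+4 fires, +3 burnt)
Step 5: cell (0,4)='F' (+3 fires, +4 burnt)
  -> target ignites at step 5
Step 6: cell (0,4)='.' (+1 fires, +3 burnt)
Step 7: cell (0,4)='.' (+1 fires, +1 burnt)
Step 8: cell (0,4)='.' (+0 fires, +1 burnt)
  fire out at step 8

5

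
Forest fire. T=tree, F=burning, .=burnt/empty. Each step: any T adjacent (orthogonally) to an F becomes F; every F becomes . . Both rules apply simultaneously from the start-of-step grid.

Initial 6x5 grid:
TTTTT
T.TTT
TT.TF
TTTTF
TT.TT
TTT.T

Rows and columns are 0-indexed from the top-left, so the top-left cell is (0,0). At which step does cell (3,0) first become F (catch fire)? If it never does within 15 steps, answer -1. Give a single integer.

Step 1: cell (3,0)='T' (+4 fires, +2 burnt)
Step 2: cell (3,0)='T' (+5 fires, +4 burnt)
Step 3: cell (3,0)='T' (+3 fires, +5 burnt)
Step 4: cell (3,0)='F' (+4 fires, +3 burnt)
  -> target ignites at step 4
Step 5: cell (3,0)='.' (+4 fires, +4 burnt)
Step 6: cell (3,0)='.' (+4 fires, +4 burnt)
Step 7: cell (3,0)='.' (+0 fires, +4 burnt)
  fire out at step 7

4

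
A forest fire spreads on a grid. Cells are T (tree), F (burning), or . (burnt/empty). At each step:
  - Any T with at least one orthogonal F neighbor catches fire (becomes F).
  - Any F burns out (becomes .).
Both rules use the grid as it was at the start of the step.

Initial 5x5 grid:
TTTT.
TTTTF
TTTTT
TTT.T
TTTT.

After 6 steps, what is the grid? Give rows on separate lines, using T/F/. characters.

Step 1: 2 trees catch fire, 1 burn out
  TTTT.
  TTTF.
  TTTTF
  TTT.T
  TTTT.
Step 2: 4 trees catch fire, 2 burn out
  TTTF.
  TTF..
  TTTF.
  TTT.F
  TTTT.
Step 3: 3 trees catch fire, 4 burn out
  TTF..
  TF...
  TTF..
  TTT..
  TTTT.
Step 4: 4 trees catch fire, 3 burn out
  TF...
  F....
  TF...
  TTF..
  TTTT.
Step 5: 4 trees catch fire, 4 burn out
  F....
  .....
  F....
  TF...
  TTFT.
Step 6: 3 trees catch fire, 4 burn out
  .....
  .....
  .....
  F....
  TF.F.

.....
.....
.....
F....
TF.F.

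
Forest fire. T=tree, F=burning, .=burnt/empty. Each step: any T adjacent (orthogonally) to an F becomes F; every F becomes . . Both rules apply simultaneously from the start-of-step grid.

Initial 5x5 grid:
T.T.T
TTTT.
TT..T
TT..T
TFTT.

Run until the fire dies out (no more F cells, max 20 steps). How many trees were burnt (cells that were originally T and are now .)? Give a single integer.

Step 1: +3 fires, +1 burnt (F count now 3)
Step 2: +3 fires, +3 burnt (F count now 3)
Step 3: +2 fires, +3 burnt (F count now 2)
Step 4: +2 fires, +2 burnt (F count now 2)
Step 5: +3 fires, +2 burnt (F count now 3)
Step 6: +0 fires, +3 burnt (F count now 0)
Fire out after step 6
Initially T: 16, now '.': 22
Total burnt (originally-T cells now '.'): 13

Answer: 13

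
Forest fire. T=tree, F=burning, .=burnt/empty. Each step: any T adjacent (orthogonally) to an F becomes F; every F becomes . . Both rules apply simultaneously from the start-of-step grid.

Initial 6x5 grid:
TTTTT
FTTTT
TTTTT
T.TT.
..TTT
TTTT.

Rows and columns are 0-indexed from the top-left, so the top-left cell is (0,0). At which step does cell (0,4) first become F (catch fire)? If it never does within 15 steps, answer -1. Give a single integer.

Step 1: cell (0,4)='T' (+3 fires, +1 burnt)
Step 2: cell (0,4)='T' (+4 fires, +3 burnt)
Step 3: cell (0,4)='T' (+3 fires, +4 burnt)
Step 4: cell (0,4)='T' (+4 fires, +3 burnt)
Step 5: cell (0,4)='F' (+4 fires, +4 burnt)
  -> target ignites at step 5
Step 6: cell (0,4)='.' (+2 fires, +4 burnt)
Step 7: cell (0,4)='.' (+3 fires, +2 burnt)
Step 8: cell (0,4)='.' (+1 fires, +3 burnt)
Step 9: cell (0,4)='.' (+0 fires, +1 burnt)
  fire out at step 9

5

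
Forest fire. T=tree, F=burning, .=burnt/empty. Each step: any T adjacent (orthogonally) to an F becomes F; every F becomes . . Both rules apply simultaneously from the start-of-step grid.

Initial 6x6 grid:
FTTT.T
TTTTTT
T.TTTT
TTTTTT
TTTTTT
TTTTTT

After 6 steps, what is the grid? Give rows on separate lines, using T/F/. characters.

Step 1: 2 trees catch fire, 1 burn out
  .FTT.T
  FTTTTT
  T.TTTT
  TTTTTT
  TTTTTT
  TTTTTT
Step 2: 3 trees catch fire, 2 burn out
  ..FT.T
  .FTTTT
  F.TTTT
  TTTTTT
  TTTTTT
  TTTTTT
Step 3: 3 trees catch fire, 3 burn out
  ...F.T
  ..FTTT
  ..TTTT
  FTTTTT
  TTTTTT
  TTTTTT
Step 4: 4 trees catch fire, 3 burn out
  .....T
  ...FTT
  ..FTTT
  .FTTTT
  FTTTTT
  TTTTTT
Step 5: 5 trees catch fire, 4 burn out
  .....T
  ....FT
  ...FTT
  ..FTTT
  .FTTTT
  FTTTTT
Step 6: 5 trees catch fire, 5 burn out
  .....T
  .....F
  ....FT
  ...FTT
  ..FTTT
  .FTTTT

.....T
.....F
....FT
...FTT
..FTTT
.FTTTT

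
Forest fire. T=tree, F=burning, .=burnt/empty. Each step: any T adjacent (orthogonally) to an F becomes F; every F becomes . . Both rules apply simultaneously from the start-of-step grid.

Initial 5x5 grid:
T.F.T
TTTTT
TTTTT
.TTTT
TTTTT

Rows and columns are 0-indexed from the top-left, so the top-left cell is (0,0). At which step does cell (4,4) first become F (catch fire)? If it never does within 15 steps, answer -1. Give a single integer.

Step 1: cell (4,4)='T' (+1 fires, +1 burnt)
Step 2: cell (4,4)='T' (+3 fires, +1 burnt)
Step 3: cell (4,4)='T' (+5 fires, +3 burnt)
Step 4: cell (4,4)='T' (+7 fires, +5 burnt)
Step 5: cell (4,4)='T' (+3 fires, +7 burnt)
Step 6: cell (4,4)='F' (+2 fires, +3 burnt)
  -> target ignites at step 6
Step 7: cell (4,4)='.' (+0 fires, +2 burnt)
  fire out at step 7

6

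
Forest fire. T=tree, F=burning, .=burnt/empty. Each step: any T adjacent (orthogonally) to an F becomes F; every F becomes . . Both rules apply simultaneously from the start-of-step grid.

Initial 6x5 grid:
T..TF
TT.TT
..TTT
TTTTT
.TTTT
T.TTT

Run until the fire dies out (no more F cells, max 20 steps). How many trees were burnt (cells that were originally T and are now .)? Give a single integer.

Answer: 18

Derivation:
Step 1: +2 fires, +1 burnt (F count now 2)
Step 2: +2 fires, +2 burnt (F count now 2)
Step 3: +2 fires, +2 burnt (F count now 2)
Step 4: +3 fires, +2 burnt (F count now 3)
Step 5: +3 fires, +3 burnt (F count now 3)
Step 6: +3 fires, +3 burnt (F count now 3)
Step 7: +3 fires, +3 burnt (F count now 3)
Step 8: +0 fires, +3 burnt (F count now 0)
Fire out after step 8
Initially T: 22, now '.': 26
Total burnt (originally-T cells now '.'): 18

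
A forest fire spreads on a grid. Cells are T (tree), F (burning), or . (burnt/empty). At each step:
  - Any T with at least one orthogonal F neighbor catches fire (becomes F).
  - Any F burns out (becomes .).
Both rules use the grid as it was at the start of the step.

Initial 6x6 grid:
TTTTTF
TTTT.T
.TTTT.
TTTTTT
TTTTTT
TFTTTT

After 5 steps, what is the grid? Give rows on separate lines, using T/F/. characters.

Step 1: 5 trees catch fire, 2 burn out
  TTTTF.
  TTTT.F
  .TTTT.
  TTTTTT
  TFTTTT
  F.FTTT
Step 2: 5 trees catch fire, 5 burn out
  TTTF..
  TTTT..
  .TTTT.
  TFTTTT
  F.FTTT
  ...FTT
Step 3: 7 trees catch fire, 5 burn out
  TTF...
  TTTF..
  .FTTT.
  F.FTTT
  ...FTT
  ....FT
Step 4: 8 trees catch fire, 7 burn out
  TF....
  TFF...
  ..FFT.
  ...FTT
  ....FT
  .....F
Step 5: 5 trees catch fire, 8 burn out
  F.....
  F.....
  ....F.
  ....FT
  .....F
  ......

F.....
F.....
....F.
....FT
.....F
......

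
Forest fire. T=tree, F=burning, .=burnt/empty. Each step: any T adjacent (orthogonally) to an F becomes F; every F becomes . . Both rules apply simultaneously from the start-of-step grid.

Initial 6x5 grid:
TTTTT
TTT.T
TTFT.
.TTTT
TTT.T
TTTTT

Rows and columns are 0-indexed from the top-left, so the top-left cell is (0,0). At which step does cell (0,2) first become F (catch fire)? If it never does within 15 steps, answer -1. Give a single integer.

Step 1: cell (0,2)='T' (+4 fires, +1 burnt)
Step 2: cell (0,2)='F' (+6 fires, +4 burnt)
  -> target ignites at step 2
Step 3: cell (0,2)='.' (+6 fires, +6 burnt)
Step 4: cell (0,2)='.' (+6 fires, +6 burnt)
Step 5: cell (0,2)='.' (+3 fires, +6 burnt)
Step 6: cell (0,2)='.' (+0 fires, +3 burnt)
  fire out at step 6

2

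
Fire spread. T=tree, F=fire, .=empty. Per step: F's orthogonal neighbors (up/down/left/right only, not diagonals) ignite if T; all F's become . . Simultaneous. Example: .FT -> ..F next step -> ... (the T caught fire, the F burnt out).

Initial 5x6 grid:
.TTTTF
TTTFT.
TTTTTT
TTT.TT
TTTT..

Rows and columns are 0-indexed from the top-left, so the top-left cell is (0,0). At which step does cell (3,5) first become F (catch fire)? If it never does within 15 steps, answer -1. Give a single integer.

Step 1: cell (3,5)='T' (+5 fires, +2 burnt)
Step 2: cell (3,5)='T' (+4 fires, +5 burnt)
Step 3: cell (3,5)='T' (+6 fires, +4 burnt)
Step 4: cell (3,5)='F' (+4 fires, +6 burnt)
  -> target ignites at step 4
Step 5: cell (3,5)='.' (+3 fires, +4 burnt)
Step 6: cell (3,5)='.' (+1 fires, +3 burnt)
Step 7: cell (3,5)='.' (+0 fires, +1 burnt)
  fire out at step 7

4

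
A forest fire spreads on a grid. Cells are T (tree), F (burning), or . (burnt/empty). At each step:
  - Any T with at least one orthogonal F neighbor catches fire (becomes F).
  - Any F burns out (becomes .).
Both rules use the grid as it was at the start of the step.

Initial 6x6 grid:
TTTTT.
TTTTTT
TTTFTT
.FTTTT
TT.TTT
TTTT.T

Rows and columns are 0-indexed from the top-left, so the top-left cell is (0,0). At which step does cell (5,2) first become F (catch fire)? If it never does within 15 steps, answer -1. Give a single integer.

Step 1: cell (5,2)='T' (+7 fires, +2 burnt)
Step 2: cell (5,2)='T' (+10 fires, +7 burnt)
Step 3: cell (5,2)='F' (+10 fires, +10 burnt)
  -> target ignites at step 3
Step 4: cell (5,2)='.' (+2 fires, +10 burnt)
Step 5: cell (5,2)='.' (+1 fires, +2 burnt)
Step 6: cell (5,2)='.' (+0 fires, +1 burnt)
  fire out at step 6

3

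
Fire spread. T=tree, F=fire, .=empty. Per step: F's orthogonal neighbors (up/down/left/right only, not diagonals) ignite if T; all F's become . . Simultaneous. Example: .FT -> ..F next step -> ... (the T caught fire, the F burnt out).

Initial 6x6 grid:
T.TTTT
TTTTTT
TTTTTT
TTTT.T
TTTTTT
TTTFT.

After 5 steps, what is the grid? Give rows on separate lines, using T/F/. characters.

Step 1: 3 trees catch fire, 1 burn out
  T.TTTT
  TTTTTT
  TTTTTT
  TTTT.T
  TTTFTT
  TTF.F.
Step 2: 4 trees catch fire, 3 burn out
  T.TTTT
  TTTTTT
  TTTTTT
  TTTF.T
  TTF.FT
  TF....
Step 3: 5 trees catch fire, 4 burn out
  T.TTTT
  TTTTTT
  TTTFTT
  TTF..T
  TF...F
  F.....
Step 4: 6 trees catch fire, 5 burn out
  T.TTTT
  TTTFTT
  TTF.FT
  TF...F
  F.....
  ......
Step 5: 6 trees catch fire, 6 burn out
  T.TFTT
  TTF.FT
  TF...F
  F.....
  ......
  ......

T.TFTT
TTF.FT
TF...F
F.....
......
......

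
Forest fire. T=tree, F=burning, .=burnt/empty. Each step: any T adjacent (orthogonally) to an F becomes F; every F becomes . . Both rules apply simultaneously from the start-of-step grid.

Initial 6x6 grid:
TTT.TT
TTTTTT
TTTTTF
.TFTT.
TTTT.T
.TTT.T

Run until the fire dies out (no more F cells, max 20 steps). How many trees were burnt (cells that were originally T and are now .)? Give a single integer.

Step 1: +6 fires, +2 burnt (F count now 6)
Step 2: +9 fires, +6 burnt (F count now 9)
Step 3: +8 fires, +9 burnt (F count now 8)
Step 4: +2 fires, +8 burnt (F count now 2)
Step 5: +1 fires, +2 burnt (F count now 1)
Step 6: +0 fires, +1 burnt (F count now 0)
Fire out after step 6
Initially T: 28, now '.': 34
Total burnt (originally-T cells now '.'): 26

Answer: 26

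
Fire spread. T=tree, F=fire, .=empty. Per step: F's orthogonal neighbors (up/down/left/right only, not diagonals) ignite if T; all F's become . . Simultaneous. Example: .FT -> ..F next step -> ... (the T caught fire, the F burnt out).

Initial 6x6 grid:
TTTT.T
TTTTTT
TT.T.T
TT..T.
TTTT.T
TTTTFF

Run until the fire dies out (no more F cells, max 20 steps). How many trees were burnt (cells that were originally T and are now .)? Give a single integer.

Step 1: +2 fires, +2 burnt (F count now 2)
Step 2: +2 fires, +2 burnt (F count now 2)
Step 3: +2 fires, +2 burnt (F count now 2)
Step 4: +2 fires, +2 burnt (F count now 2)
Step 5: +2 fires, +2 burnt (F count now 2)
Step 6: +2 fires, +2 burnt (F count now 2)
Step 7: +2 fires, +2 burnt (F count now 2)
Step 8: +3 fires, +2 burnt (F count now 3)
Step 9: +3 fires, +3 burnt (F count now 3)
Step 10: +3 fires, +3 burnt (F count now 3)
Step 11: +1 fires, +3 burnt (F count now 1)
Step 12: +2 fires, +1 burnt (F count now 2)
Step 13: +0 fires, +2 burnt (F count now 0)
Fire out after step 13
Initially T: 27, now '.': 35
Total burnt (originally-T cells now '.'): 26

Answer: 26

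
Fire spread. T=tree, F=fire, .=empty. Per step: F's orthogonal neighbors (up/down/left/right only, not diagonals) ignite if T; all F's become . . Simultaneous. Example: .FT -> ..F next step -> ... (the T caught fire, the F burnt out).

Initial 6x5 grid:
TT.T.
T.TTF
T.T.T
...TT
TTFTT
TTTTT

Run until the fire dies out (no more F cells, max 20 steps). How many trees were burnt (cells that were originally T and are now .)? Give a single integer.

Answer: 16

Derivation:
Step 1: +5 fires, +2 burnt (F count now 5)
Step 2: +8 fires, +5 burnt (F count now 8)
Step 3: +3 fires, +8 burnt (F count now 3)
Step 4: +0 fires, +3 burnt (F count now 0)
Fire out after step 4
Initially T: 20, now '.': 26
Total burnt (originally-T cells now '.'): 16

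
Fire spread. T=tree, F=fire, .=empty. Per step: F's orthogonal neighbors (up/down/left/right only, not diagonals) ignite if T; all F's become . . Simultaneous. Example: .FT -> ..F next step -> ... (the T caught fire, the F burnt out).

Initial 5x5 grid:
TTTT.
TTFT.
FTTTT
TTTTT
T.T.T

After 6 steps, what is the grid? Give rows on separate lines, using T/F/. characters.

Step 1: 7 trees catch fire, 2 burn out
  TTFT.
  FF.F.
  .FFTT
  FTTTT
  T.T.T
Step 2: 7 trees catch fire, 7 burn out
  FF.F.
  .....
  ...FT
  .FFTT
  F.T.T
Step 3: 3 trees catch fire, 7 burn out
  .....
  .....
  ....F
  ...FT
  ..F.T
Step 4: 1 trees catch fire, 3 burn out
  .....
  .....
  .....
  ....F
  ....T
Step 5: 1 trees catch fire, 1 burn out
  .....
  .....
  .....
  .....
  ....F
Step 6: 0 trees catch fire, 1 burn out
  .....
  .....
  .....
  .....
  .....

.....
.....
.....
.....
.....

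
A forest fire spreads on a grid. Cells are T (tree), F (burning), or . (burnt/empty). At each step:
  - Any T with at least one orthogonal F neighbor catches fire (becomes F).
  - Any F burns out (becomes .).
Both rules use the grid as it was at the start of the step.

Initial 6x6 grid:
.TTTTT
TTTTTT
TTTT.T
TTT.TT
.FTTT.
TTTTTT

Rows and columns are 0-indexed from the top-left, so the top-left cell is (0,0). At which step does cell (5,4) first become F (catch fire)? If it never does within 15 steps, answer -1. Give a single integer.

Step 1: cell (5,4)='T' (+3 fires, +1 burnt)
Step 2: cell (5,4)='T' (+6 fires, +3 burnt)
Step 3: cell (5,4)='T' (+5 fires, +6 burnt)
Step 4: cell (5,4)='F' (+6 fires, +5 burnt)
  -> target ignites at step 4
Step 5: cell (5,4)='.' (+4 fires, +6 burnt)
Step 6: cell (5,4)='.' (+3 fires, +4 burnt)
Step 7: cell (5,4)='.' (+2 fires, +3 burnt)
Step 8: cell (5,4)='.' (+1 fires, +2 burnt)
Step 9: cell (5,4)='.' (+0 fires, +1 burnt)
  fire out at step 9

4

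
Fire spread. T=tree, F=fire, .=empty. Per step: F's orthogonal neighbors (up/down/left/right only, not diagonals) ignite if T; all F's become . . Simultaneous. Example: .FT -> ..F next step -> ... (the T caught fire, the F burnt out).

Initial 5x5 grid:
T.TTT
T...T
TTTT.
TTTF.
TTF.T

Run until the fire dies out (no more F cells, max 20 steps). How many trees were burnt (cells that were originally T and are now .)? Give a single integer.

Answer: 11

Derivation:
Step 1: +3 fires, +2 burnt (F count now 3)
Step 2: +3 fires, +3 burnt (F count now 3)
Step 3: +2 fires, +3 burnt (F count now 2)
Step 4: +1 fires, +2 burnt (F count now 1)
Step 5: +1 fires, +1 burnt (F count now 1)
Step 6: +1 fires, +1 burnt (F count now 1)
Step 7: +0 fires, +1 burnt (F count now 0)
Fire out after step 7
Initially T: 16, now '.': 20
Total burnt (originally-T cells now '.'): 11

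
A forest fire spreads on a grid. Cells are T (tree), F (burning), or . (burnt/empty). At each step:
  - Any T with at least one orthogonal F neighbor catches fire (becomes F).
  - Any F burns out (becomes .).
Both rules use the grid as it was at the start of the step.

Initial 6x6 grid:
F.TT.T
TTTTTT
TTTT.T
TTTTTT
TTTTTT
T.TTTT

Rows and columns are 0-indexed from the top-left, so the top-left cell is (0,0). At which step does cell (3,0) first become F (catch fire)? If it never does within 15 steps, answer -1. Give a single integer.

Step 1: cell (3,0)='T' (+1 fires, +1 burnt)
Step 2: cell (3,0)='T' (+2 fires, +1 burnt)
Step 3: cell (3,0)='F' (+3 fires, +2 burnt)
  -> target ignites at step 3
Step 4: cell (3,0)='.' (+5 fires, +3 burnt)
Step 5: cell (3,0)='.' (+6 fires, +5 burnt)
Step 6: cell (3,0)='.' (+3 fires, +6 burnt)
Step 7: cell (3,0)='.' (+5 fires, +3 burnt)
Step 8: cell (3,0)='.' (+3 fires, +5 burnt)
Step 9: cell (3,0)='.' (+2 fires, +3 burnt)
Step 10: cell (3,0)='.' (+1 fires, +2 burnt)
Step 11: cell (3,0)='.' (+0 fires, +1 burnt)
  fire out at step 11

3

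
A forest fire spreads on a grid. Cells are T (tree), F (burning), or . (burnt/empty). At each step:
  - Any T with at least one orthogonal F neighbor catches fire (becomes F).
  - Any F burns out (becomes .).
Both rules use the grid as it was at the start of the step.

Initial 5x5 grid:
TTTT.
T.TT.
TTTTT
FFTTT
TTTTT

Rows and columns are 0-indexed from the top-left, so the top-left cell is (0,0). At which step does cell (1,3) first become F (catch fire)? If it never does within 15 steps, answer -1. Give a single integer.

Step 1: cell (1,3)='T' (+5 fires, +2 burnt)
Step 2: cell (1,3)='T' (+4 fires, +5 burnt)
Step 3: cell (1,3)='T' (+5 fires, +4 burnt)
Step 4: cell (1,3)='F' (+5 fires, +5 burnt)
  -> target ignites at step 4
Step 5: cell (1,3)='.' (+1 fires, +5 burnt)
Step 6: cell (1,3)='.' (+0 fires, +1 burnt)
  fire out at step 6

4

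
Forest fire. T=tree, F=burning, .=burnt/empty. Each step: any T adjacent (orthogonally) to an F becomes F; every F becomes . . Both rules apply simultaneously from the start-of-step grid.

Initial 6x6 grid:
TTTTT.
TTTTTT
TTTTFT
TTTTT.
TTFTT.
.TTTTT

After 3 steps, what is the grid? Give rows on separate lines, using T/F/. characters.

Step 1: 8 trees catch fire, 2 burn out
  TTTTT.
  TTTTFT
  TTTF.F
  TTFTF.
  TF.FT.
  .TFTTT
Step 2: 10 trees catch fire, 8 burn out
  TTTTF.
  TTTF.F
  TTF...
  TF.F..
  F...F.
  .F.FTT
Step 3: 5 trees catch fire, 10 burn out
  TTTF..
  TTF...
  TF....
  F.....
  ......
  ....FT

TTTF..
TTF...
TF....
F.....
......
....FT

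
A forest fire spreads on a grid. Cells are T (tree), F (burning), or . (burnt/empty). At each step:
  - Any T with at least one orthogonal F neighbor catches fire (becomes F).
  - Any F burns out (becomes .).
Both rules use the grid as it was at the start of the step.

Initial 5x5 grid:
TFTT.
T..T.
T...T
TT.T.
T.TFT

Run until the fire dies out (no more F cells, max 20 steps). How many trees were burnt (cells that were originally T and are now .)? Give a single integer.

Step 1: +5 fires, +2 burnt (F count now 5)
Step 2: +2 fires, +5 burnt (F count now 2)
Step 3: +2 fires, +2 burnt (F count now 2)
Step 4: +1 fires, +2 burnt (F count now 1)
Step 5: +2 fires, +1 burnt (F count now 2)
Step 6: +0 fires, +2 burnt (F count now 0)
Fire out after step 6
Initially T: 13, now '.': 24
Total burnt (originally-T cells now '.'): 12

Answer: 12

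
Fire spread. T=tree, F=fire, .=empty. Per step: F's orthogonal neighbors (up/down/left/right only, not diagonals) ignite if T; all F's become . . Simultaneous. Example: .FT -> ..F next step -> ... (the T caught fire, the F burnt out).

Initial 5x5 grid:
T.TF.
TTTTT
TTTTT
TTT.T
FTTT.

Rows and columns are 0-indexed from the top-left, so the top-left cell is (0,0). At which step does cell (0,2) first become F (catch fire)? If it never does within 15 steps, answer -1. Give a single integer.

Step 1: cell (0,2)='F' (+4 fires, +2 burnt)
  -> target ignites at step 1
Step 2: cell (0,2)='.' (+6 fires, +4 burnt)
Step 3: cell (0,2)='.' (+7 fires, +6 burnt)
Step 4: cell (0,2)='.' (+2 fires, +7 burnt)
Step 5: cell (0,2)='.' (+0 fires, +2 burnt)
  fire out at step 5

1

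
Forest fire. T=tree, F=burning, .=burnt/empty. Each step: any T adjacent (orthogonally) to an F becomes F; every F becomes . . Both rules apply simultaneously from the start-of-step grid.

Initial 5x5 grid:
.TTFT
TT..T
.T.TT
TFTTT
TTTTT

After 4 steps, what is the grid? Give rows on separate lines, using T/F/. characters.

Step 1: 6 trees catch fire, 2 burn out
  .TF.F
  TT..T
  .F.TT
  F.FTT
  TFTTT
Step 2: 6 trees catch fire, 6 burn out
  .F...
  TF..F
  ...TT
  ...FT
  F.FTT
Step 3: 5 trees catch fire, 6 burn out
  .....
  F....
  ...FF
  ....F
  ...FT
Step 4: 1 trees catch fire, 5 burn out
  .....
  .....
  .....
  .....
  ....F

.....
.....
.....
.....
....F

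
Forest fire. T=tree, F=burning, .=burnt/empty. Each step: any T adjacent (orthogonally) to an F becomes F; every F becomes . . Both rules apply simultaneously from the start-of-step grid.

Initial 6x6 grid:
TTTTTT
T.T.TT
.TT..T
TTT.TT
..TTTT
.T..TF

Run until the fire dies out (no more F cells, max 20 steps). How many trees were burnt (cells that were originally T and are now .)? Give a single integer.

Answer: 23

Derivation:
Step 1: +2 fires, +1 burnt (F count now 2)
Step 2: +2 fires, +2 burnt (F count now 2)
Step 3: +3 fires, +2 burnt (F count now 3)
Step 4: +2 fires, +3 burnt (F count now 2)
Step 5: +3 fires, +2 burnt (F count now 3)
Step 6: +3 fires, +3 burnt (F count now 3)
Step 7: +4 fires, +3 burnt (F count now 4)
Step 8: +1 fires, +4 burnt (F count now 1)
Step 9: +1 fires, +1 burnt (F count now 1)
Step 10: +1 fires, +1 burnt (F count now 1)
Step 11: +1 fires, +1 burnt (F count now 1)
Step 12: +0 fires, +1 burnt (F count now 0)
Fire out after step 12
Initially T: 24, now '.': 35
Total burnt (originally-T cells now '.'): 23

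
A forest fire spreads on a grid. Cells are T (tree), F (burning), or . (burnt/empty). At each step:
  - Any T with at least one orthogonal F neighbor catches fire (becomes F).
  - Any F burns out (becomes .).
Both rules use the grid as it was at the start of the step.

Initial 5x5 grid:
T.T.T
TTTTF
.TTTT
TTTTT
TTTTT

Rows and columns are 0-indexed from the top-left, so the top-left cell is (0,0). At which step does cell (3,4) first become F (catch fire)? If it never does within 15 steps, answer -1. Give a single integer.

Step 1: cell (3,4)='T' (+3 fires, +1 burnt)
Step 2: cell (3,4)='F' (+3 fires, +3 burnt)
  -> target ignites at step 2
Step 3: cell (3,4)='.' (+5 fires, +3 burnt)
Step 4: cell (3,4)='.' (+4 fires, +5 burnt)
Step 5: cell (3,4)='.' (+3 fires, +4 burnt)
Step 6: cell (3,4)='.' (+2 fires, +3 burnt)
Step 7: cell (3,4)='.' (+1 fires, +2 burnt)
Step 8: cell (3,4)='.' (+0 fires, +1 burnt)
  fire out at step 8

2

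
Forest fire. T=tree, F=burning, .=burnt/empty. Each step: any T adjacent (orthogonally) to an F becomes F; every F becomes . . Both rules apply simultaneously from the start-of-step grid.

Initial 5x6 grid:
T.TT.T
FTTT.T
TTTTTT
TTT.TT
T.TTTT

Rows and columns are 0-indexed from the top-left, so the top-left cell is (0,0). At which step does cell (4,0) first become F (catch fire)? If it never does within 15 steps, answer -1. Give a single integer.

Step 1: cell (4,0)='T' (+3 fires, +1 burnt)
Step 2: cell (4,0)='T' (+3 fires, +3 burnt)
Step 3: cell (4,0)='F' (+5 fires, +3 burnt)
  -> target ignites at step 3
Step 4: cell (4,0)='.' (+3 fires, +5 burnt)
Step 5: cell (4,0)='.' (+2 fires, +3 burnt)
Step 6: cell (4,0)='.' (+3 fires, +2 burnt)
Step 7: cell (4,0)='.' (+3 fires, +3 burnt)
Step 8: cell (4,0)='.' (+2 fires, +3 burnt)
Step 9: cell (4,0)='.' (+0 fires, +2 burnt)
  fire out at step 9

3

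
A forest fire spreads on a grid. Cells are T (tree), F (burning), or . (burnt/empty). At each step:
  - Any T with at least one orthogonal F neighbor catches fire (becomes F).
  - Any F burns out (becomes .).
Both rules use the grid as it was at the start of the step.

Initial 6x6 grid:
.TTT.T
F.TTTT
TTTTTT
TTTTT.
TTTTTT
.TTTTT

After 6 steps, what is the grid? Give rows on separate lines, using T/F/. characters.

Step 1: 1 trees catch fire, 1 burn out
  .TTT.T
  ..TTTT
  FTTTTT
  TTTTT.
  TTTTTT
  .TTTTT
Step 2: 2 trees catch fire, 1 burn out
  .TTT.T
  ..TTTT
  .FTTTT
  FTTTT.
  TTTTTT
  .TTTTT
Step 3: 3 trees catch fire, 2 burn out
  .TTT.T
  ..TTTT
  ..FTTT
  .FTTT.
  FTTTTT
  .TTTTT
Step 4: 4 trees catch fire, 3 burn out
  .TTT.T
  ..FTTT
  ...FTT
  ..FTT.
  .FTTTT
  .TTTTT
Step 5: 6 trees catch fire, 4 burn out
  .TFT.T
  ...FTT
  ....FT
  ...FT.
  ..FTTT
  .FTTTT
Step 6: 7 trees catch fire, 6 burn out
  .F.F.T
  ....FT
  .....F
  ....F.
  ...FTT
  ..FTTT

.F.F.T
....FT
.....F
....F.
...FTT
..FTTT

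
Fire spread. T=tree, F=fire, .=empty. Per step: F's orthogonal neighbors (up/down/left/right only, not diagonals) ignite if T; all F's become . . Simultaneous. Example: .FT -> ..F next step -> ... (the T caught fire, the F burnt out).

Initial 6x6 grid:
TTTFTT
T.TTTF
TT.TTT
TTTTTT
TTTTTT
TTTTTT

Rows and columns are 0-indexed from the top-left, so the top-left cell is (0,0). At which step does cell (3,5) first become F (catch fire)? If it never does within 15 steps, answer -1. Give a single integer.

Step 1: cell (3,5)='T' (+6 fires, +2 burnt)
Step 2: cell (3,5)='F' (+5 fires, +6 burnt)
  -> target ignites at step 2
Step 3: cell (3,5)='.' (+4 fires, +5 burnt)
Step 4: cell (3,5)='.' (+5 fires, +4 burnt)
Step 5: cell (3,5)='.' (+5 fires, +5 burnt)
Step 6: cell (3,5)='.' (+4 fires, +5 burnt)
Step 7: cell (3,5)='.' (+2 fires, +4 burnt)
Step 8: cell (3,5)='.' (+1 fires, +2 burnt)
Step 9: cell (3,5)='.' (+0 fires, +1 burnt)
  fire out at step 9

2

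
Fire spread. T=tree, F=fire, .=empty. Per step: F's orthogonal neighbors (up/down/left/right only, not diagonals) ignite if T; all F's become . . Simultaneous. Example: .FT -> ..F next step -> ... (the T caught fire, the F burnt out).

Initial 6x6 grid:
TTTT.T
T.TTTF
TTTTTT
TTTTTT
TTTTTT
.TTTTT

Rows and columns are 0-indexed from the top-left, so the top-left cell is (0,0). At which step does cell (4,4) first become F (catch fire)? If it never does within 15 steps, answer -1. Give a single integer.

Step 1: cell (4,4)='T' (+3 fires, +1 burnt)
Step 2: cell (4,4)='T' (+3 fires, +3 burnt)
Step 3: cell (4,4)='T' (+5 fires, +3 burnt)
Step 4: cell (4,4)='F' (+5 fires, +5 burnt)
  -> target ignites at step 4
Step 5: cell (4,4)='.' (+5 fires, +5 burnt)
Step 6: cell (4,4)='.' (+5 fires, +5 burnt)
Step 7: cell (4,4)='.' (+4 fires, +5 burnt)
Step 8: cell (4,4)='.' (+2 fires, +4 burnt)
Step 9: cell (4,4)='.' (+0 fires, +2 burnt)
  fire out at step 9

4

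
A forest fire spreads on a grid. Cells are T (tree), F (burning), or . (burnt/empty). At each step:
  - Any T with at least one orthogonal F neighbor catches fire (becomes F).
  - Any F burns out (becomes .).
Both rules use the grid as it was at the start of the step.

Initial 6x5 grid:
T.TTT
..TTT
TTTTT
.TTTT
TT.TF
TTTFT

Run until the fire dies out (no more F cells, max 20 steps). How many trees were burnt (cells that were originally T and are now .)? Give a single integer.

Answer: 22

Derivation:
Step 1: +4 fires, +2 burnt (F count now 4)
Step 2: +3 fires, +4 burnt (F count now 3)
Step 3: +5 fires, +3 burnt (F count now 5)
Step 4: +5 fires, +5 burnt (F count now 5)
Step 5: +3 fires, +5 burnt (F count now 3)
Step 6: +2 fires, +3 burnt (F count now 2)
Step 7: +0 fires, +2 burnt (F count now 0)
Fire out after step 7
Initially T: 23, now '.': 29
Total burnt (originally-T cells now '.'): 22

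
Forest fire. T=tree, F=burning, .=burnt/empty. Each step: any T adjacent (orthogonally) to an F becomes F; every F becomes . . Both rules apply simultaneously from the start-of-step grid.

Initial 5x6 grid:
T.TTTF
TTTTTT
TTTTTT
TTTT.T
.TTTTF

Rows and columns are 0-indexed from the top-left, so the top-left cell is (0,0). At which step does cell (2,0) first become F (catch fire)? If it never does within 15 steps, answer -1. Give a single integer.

Step 1: cell (2,0)='T' (+4 fires, +2 burnt)
Step 2: cell (2,0)='T' (+4 fires, +4 burnt)
Step 3: cell (2,0)='T' (+5 fires, +4 burnt)
Step 4: cell (2,0)='T' (+4 fires, +5 burnt)
Step 5: cell (2,0)='T' (+3 fires, +4 burnt)
Step 6: cell (2,0)='T' (+3 fires, +3 burnt)
Step 7: cell (2,0)='F' (+2 fires, +3 burnt)
  -> target ignites at step 7
Step 8: cell (2,0)='.' (+0 fires, +2 burnt)
  fire out at step 8

7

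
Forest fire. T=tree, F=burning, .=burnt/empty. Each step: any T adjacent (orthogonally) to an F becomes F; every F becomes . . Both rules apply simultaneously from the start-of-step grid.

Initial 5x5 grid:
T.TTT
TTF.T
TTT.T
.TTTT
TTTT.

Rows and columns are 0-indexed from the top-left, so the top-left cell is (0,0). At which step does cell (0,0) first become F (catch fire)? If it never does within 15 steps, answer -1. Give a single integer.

Step 1: cell (0,0)='T' (+3 fires, +1 burnt)
Step 2: cell (0,0)='T' (+4 fires, +3 burnt)
Step 3: cell (0,0)='F' (+6 fires, +4 burnt)
  -> target ignites at step 3
Step 4: cell (0,0)='.' (+4 fires, +6 burnt)
Step 5: cell (0,0)='.' (+2 fires, +4 burnt)
Step 6: cell (0,0)='.' (+0 fires, +2 burnt)
  fire out at step 6

3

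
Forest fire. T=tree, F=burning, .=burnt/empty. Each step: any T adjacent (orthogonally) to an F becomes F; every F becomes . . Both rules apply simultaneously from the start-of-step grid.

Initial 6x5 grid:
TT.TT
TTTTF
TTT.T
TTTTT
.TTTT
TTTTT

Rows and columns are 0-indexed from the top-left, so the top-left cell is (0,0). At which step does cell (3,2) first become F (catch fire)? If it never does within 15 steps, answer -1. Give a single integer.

Step 1: cell (3,2)='T' (+3 fires, +1 burnt)
Step 2: cell (3,2)='T' (+3 fires, +3 burnt)
Step 3: cell (3,2)='T' (+4 fires, +3 burnt)
Step 4: cell (3,2)='F' (+6 fires, +4 burnt)
  -> target ignites at step 4
Step 5: cell (3,2)='.' (+5 fires, +6 burnt)
Step 6: cell (3,2)='.' (+3 fires, +5 burnt)
Step 7: cell (3,2)='.' (+1 fires, +3 burnt)
Step 8: cell (3,2)='.' (+1 fires, +1 burnt)
Step 9: cell (3,2)='.' (+0 fires, +1 burnt)
  fire out at step 9

4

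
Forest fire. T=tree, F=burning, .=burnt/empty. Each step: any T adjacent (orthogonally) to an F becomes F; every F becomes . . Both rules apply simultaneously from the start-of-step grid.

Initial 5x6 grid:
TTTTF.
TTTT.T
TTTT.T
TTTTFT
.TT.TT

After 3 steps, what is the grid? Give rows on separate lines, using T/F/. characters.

Step 1: 4 trees catch fire, 2 burn out
  TTTF..
  TTTT.T
  TTTT.T
  TTTF.F
  .TT.FT
Step 2: 6 trees catch fire, 4 burn out
  TTF...
  TTTF.T
  TTTF.F
  TTF...
  .TT..F
Step 3: 6 trees catch fire, 6 burn out
  TF....
  TTF..F
  TTF...
  TF....
  .TF...

TF....
TTF..F
TTF...
TF....
.TF...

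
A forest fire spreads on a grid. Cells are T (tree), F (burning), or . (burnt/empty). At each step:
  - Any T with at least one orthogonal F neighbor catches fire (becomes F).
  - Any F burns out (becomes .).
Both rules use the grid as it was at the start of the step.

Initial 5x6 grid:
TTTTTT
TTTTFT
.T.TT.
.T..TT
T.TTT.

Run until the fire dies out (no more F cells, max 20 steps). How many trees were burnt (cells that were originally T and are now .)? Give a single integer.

Step 1: +4 fires, +1 burnt (F count now 4)
Step 2: +5 fires, +4 burnt (F count now 5)
Step 3: +4 fires, +5 burnt (F count now 4)
Step 4: +4 fires, +4 burnt (F count now 4)
Step 5: +3 fires, +4 burnt (F count now 3)
Step 6: +0 fires, +3 burnt (F count now 0)
Fire out after step 6
Initially T: 21, now '.': 29
Total burnt (originally-T cells now '.'): 20

Answer: 20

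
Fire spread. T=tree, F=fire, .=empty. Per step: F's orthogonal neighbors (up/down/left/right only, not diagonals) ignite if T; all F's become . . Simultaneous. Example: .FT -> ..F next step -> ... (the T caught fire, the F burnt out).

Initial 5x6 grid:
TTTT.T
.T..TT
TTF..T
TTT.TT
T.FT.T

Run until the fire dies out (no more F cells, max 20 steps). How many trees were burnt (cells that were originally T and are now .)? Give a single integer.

Step 1: +3 fires, +2 burnt (F count now 3)
Step 2: +3 fires, +3 burnt (F count now 3)
Step 3: +2 fires, +3 burnt (F count now 2)
Step 4: +3 fires, +2 burnt (F count now 3)
Step 5: +1 fires, +3 burnt (F count now 1)
Step 6: +0 fires, +1 burnt (F count now 0)
Fire out after step 6
Initially T: 19, now '.': 23
Total burnt (originally-T cells now '.'): 12

Answer: 12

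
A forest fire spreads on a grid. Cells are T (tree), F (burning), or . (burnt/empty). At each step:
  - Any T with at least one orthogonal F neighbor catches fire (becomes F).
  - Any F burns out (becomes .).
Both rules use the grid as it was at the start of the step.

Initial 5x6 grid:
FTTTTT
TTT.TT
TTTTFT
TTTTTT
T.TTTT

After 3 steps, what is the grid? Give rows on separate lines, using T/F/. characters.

Step 1: 6 trees catch fire, 2 burn out
  .FTTTT
  FTT.FT
  TTTF.F
  TTTTFT
  T.TTTT
Step 2: 9 trees catch fire, 6 burn out
  ..FTFT
  .FT..F
  FTF...
  TTTF.F
  T.TTFT
Step 3: 8 trees catch fire, 9 burn out
  ...F.F
  ..F...
  .F....
  FTF...
  T.TF.F

...F.F
..F...
.F....
FTF...
T.TF.F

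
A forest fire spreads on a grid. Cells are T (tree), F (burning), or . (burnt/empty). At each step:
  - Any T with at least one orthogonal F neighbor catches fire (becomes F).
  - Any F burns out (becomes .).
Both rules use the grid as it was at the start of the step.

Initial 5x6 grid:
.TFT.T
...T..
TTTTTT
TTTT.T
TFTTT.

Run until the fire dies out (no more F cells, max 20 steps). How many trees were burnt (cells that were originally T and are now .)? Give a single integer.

Step 1: +5 fires, +2 burnt (F count now 5)
Step 2: +5 fires, +5 burnt (F count now 5)
Step 3: +5 fires, +5 burnt (F count now 5)
Step 4: +1 fires, +5 burnt (F count now 1)
Step 5: +1 fires, +1 burnt (F count now 1)
Step 6: +1 fires, +1 burnt (F count now 1)
Step 7: +0 fires, +1 burnt (F count now 0)
Fire out after step 7
Initially T: 19, now '.': 29
Total burnt (originally-T cells now '.'): 18

Answer: 18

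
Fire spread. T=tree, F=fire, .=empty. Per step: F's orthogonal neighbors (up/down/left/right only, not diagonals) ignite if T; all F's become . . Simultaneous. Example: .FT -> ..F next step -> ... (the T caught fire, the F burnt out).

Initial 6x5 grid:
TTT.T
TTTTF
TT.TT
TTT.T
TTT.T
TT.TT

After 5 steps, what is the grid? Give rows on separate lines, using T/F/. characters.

Step 1: 3 trees catch fire, 1 burn out
  TTT.F
  TTTF.
  TT.TF
  TTT.T
  TTT.T
  TT.TT
Step 2: 3 trees catch fire, 3 burn out
  TTT..
  TTF..
  TT.F.
  TTT.F
  TTT.T
  TT.TT
Step 3: 3 trees catch fire, 3 burn out
  TTF..
  TF...
  TT...
  TTT..
  TTT.F
  TT.TT
Step 4: 4 trees catch fire, 3 burn out
  TF...
  F....
  TF...
  TTT..
  TTT..
  TT.TF
Step 5: 4 trees catch fire, 4 burn out
  F....
  .....
  F....
  TFT..
  TTT..
  TT.F.

F....
.....
F....
TFT..
TTT..
TT.F.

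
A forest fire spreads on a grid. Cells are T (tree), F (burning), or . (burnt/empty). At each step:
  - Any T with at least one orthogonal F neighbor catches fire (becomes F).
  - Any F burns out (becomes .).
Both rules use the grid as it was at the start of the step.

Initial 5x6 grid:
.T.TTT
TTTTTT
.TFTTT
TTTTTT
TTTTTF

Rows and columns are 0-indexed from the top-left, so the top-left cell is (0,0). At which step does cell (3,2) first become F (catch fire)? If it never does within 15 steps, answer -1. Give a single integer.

Step 1: cell (3,2)='F' (+6 fires, +2 burnt)
  -> target ignites at step 1
Step 2: cell (3,2)='.' (+9 fires, +6 burnt)
Step 3: cell (3,2)='.' (+7 fires, +9 burnt)
Step 4: cell (3,2)='.' (+3 fires, +7 burnt)
Step 5: cell (3,2)='.' (+0 fires, +3 burnt)
  fire out at step 5

1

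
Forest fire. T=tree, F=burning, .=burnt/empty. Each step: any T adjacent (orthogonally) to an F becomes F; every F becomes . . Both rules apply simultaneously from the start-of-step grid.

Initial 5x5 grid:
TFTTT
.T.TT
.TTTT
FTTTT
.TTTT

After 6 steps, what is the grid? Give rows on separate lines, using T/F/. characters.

Step 1: 4 trees catch fire, 2 burn out
  F.FTT
  .F.TT
  .TTTT
  .FTTT
  .TTTT
Step 2: 4 trees catch fire, 4 burn out
  ...FT
  ...TT
  .FTTT
  ..FTT
  .FTTT
Step 3: 5 trees catch fire, 4 burn out
  ....F
  ...FT
  ..FTT
  ...FT
  ..FTT
Step 4: 4 trees catch fire, 5 burn out
  .....
  ....F
  ...FT
  ....F
  ...FT
Step 5: 2 trees catch fire, 4 burn out
  .....
  .....
  ....F
  .....
  ....F
Step 6: 0 trees catch fire, 2 burn out
  .....
  .....
  .....
  .....
  .....

.....
.....
.....
.....
.....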